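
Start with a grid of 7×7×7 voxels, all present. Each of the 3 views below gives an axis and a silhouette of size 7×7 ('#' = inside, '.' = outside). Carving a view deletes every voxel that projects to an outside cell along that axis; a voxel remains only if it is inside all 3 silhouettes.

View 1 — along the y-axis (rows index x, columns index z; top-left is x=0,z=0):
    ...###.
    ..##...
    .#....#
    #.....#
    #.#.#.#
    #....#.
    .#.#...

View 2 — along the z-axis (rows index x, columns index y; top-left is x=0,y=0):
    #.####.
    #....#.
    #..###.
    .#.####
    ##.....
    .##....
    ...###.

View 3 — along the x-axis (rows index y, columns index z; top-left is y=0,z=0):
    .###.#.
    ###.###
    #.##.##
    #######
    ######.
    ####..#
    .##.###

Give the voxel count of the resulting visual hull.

initial block: 7^3 = 343
step 1: project along y, AND mask (17/49) → |grid| = 119
step 2: project along z, AND mask (23/49) → |grid| = 55
step 3: project along x, AND mask (38/49) → |grid| = 44

remaining voxels: 44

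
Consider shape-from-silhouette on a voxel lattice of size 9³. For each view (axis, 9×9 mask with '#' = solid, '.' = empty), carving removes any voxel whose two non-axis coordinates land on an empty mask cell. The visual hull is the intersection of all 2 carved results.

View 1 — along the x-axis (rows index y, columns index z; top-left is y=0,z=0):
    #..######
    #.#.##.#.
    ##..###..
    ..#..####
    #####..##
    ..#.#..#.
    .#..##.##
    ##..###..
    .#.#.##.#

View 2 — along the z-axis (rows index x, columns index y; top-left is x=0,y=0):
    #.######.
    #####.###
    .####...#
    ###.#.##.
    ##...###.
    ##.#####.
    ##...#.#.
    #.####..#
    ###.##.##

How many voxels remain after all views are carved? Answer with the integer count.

before carving: 729 voxels (9×9×9)
carve view 1 (along x, YZ-mask fill 47/81): 423 voxels remain
carve view 2 (along z, XY-mask fill 55/81): 293 voxels remain

|visual hull| = 293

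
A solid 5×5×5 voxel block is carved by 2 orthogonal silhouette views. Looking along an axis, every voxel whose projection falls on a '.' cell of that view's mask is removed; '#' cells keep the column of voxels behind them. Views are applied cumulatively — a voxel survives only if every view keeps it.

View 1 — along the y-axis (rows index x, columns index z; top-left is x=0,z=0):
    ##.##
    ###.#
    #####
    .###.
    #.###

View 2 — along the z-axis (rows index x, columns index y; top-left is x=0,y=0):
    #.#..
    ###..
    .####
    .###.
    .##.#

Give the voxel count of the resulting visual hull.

61 voxels

initial block: 5^3 = 125
[1] y-view keeps 20 columns → grid now 100
[2] z-view keeps 15 columns → grid now 61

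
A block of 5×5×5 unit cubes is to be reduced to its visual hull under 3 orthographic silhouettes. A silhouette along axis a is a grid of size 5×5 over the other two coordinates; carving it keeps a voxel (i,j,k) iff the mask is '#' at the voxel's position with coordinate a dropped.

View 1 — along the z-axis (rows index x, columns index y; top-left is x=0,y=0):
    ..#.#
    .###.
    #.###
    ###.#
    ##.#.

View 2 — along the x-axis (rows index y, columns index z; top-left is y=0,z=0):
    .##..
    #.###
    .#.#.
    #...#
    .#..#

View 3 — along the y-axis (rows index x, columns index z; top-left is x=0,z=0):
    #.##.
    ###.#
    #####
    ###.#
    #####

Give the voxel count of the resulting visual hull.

31 voxels

start: 5×5×5 = 125 voxels
[1] z-view keeps 16 columns → grid now 80
[2] x-view keeps 12 columns → grid now 38
[3] y-view keeps 21 columns → grid now 31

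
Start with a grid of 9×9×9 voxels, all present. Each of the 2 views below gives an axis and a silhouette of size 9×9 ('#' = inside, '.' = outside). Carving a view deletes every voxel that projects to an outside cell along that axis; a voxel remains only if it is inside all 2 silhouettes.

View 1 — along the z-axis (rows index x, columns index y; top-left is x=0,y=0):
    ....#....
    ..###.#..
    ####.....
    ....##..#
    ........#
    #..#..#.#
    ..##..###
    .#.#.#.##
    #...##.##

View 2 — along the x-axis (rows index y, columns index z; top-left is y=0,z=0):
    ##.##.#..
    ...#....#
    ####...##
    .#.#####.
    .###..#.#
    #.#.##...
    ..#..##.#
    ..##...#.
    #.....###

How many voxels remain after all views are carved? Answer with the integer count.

remaining voxels: 144

start: 9×9×9 = 729 voxels
step 1: project along z, AND mask (32/81) → |grid| = 288
step 2: project along x, AND mask (39/81) → |grid| = 144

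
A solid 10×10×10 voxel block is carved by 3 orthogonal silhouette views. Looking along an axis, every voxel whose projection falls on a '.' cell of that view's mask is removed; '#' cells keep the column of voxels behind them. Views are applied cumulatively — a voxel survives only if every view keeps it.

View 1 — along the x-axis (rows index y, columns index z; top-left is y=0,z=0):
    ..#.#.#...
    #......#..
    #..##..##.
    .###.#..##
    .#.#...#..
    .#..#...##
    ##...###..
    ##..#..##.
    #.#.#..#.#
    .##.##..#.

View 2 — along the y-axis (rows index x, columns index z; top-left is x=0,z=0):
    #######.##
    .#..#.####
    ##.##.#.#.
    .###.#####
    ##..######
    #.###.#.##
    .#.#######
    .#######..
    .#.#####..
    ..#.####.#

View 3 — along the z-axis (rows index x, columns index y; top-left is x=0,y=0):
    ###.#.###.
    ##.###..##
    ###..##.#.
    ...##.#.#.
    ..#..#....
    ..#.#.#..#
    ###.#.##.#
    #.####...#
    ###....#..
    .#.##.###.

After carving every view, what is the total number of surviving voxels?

|visual hull| = 153

full grid |V| = 1000
after view 1 [x-axis, 43 of 100 cells solid] → remaining = 430
after view 2 [y-axis, 71 of 100 cells solid] → remaining = 302
after view 3 [z-axis, 53 of 100 cells solid] → remaining = 153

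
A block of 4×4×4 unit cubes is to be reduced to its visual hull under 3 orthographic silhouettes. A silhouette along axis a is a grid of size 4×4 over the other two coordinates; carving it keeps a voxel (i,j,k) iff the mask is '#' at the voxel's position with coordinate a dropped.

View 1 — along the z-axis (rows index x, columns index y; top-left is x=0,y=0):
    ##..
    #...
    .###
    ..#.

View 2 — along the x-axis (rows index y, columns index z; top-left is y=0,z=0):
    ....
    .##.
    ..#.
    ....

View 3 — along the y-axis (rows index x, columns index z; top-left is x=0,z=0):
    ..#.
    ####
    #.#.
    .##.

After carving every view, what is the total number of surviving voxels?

4 voxels

start: 4×4×4 = 64 voxels
carve view 1 (along z, XY-mask fill 7/16): 28 voxels remain
carve view 2 (along x, YZ-mask fill 3/16): 6 voxels remain
carve view 3 (along y, XZ-mask fill 9/16): 4 voxels remain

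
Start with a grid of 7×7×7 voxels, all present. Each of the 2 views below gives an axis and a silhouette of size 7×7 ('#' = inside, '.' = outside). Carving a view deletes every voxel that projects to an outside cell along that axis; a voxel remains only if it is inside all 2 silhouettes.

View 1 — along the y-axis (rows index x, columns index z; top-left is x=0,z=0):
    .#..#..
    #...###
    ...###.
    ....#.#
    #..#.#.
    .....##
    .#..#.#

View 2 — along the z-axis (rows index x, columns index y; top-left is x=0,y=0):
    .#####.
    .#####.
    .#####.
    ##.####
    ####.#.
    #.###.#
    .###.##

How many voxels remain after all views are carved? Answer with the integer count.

initial block: 7^3 = 343
  1. axis=1 (XZ plane), |mask|=19  ⇒  voxels=133
  2. axis=2 (XY plane), |mask|=36  ⇒  voxels=97

|visual hull| = 97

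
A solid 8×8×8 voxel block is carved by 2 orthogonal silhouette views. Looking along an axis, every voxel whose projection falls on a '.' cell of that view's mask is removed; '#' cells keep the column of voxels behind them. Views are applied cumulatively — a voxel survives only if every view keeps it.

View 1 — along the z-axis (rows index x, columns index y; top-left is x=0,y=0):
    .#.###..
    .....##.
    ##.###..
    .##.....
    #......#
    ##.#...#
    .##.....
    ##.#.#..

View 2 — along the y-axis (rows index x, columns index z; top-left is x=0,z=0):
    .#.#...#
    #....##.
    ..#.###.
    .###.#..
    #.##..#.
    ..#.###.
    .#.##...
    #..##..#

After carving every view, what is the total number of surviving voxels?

remaining voxels: 92

before carving: 512 voxels (8×8×8)
V1 z: intersect with XY mask (25 set) -- 200 left
V2 y: intersect with XZ mask (29 set) -- 92 left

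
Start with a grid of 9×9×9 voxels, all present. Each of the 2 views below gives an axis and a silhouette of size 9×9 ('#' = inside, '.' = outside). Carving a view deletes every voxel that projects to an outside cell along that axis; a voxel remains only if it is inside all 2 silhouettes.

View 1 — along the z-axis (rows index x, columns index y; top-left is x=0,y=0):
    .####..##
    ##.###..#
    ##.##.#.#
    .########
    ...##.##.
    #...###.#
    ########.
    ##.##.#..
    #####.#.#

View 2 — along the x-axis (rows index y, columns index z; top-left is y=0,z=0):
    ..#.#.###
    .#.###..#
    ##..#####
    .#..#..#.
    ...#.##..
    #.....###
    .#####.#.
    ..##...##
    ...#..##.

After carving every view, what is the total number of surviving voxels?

|visual hull| = 236

before carving: 729 voxels (9×9×9)
step 1: project along z, AND mask (55/81) → |grid| = 495
step 2: project along x, AND mask (40/81) → |grid| = 236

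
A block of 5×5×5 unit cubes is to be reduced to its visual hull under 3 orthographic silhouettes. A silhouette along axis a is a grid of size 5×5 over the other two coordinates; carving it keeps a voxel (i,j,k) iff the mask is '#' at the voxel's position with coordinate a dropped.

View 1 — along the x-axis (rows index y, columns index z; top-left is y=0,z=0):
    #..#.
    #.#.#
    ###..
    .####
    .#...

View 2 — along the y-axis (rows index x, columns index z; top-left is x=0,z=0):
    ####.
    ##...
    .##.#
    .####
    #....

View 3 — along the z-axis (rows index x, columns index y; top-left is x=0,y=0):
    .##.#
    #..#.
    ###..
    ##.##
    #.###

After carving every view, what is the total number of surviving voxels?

initial block: 5^3 = 125
  1. axis=0 (YZ plane), |mask|=13  ⇒  voxels=65
  2. axis=1 (XZ plane), |mask|=14  ⇒  voxels=38
  3. axis=2 (XY plane), |mask|=16  ⇒  voxels=22

remaining voxels: 22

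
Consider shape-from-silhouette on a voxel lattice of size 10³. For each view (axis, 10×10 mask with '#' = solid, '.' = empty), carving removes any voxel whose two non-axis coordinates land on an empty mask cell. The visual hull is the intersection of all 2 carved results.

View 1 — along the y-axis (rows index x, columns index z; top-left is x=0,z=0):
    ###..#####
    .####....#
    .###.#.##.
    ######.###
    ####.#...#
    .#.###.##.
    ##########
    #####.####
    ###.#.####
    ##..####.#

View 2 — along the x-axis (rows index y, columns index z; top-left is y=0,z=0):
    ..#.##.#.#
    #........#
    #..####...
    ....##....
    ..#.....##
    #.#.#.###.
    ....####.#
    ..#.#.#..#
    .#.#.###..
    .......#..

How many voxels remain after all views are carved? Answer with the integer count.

|visual hull| = 273

full grid |V| = 1000
[1] y-view keeps 74 columns → grid now 740
[2] x-view keeps 38 columns → grid now 273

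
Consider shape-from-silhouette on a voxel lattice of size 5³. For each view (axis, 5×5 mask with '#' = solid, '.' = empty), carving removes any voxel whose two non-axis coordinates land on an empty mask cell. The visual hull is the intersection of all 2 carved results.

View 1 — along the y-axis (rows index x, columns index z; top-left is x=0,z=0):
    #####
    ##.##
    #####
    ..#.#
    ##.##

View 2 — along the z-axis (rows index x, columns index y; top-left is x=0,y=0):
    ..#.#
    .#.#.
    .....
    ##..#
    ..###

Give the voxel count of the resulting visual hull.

|visual hull| = 36

initial block: 5^3 = 125
[1] y-view keeps 20 columns → grid now 100
[2] z-view keeps 10 columns → grid now 36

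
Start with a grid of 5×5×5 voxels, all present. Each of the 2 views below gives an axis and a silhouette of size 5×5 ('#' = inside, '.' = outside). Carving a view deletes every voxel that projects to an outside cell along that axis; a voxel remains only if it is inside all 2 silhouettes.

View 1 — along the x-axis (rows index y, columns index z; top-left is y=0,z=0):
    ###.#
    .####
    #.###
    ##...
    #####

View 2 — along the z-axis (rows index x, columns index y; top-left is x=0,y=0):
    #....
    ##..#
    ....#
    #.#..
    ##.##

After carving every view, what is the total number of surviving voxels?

|visual hull| = 45

initial block: 5^3 = 125
  1. axis=0 (YZ plane), |mask|=19  ⇒  voxels=95
  2. axis=2 (XY plane), |mask|=11  ⇒  voxels=45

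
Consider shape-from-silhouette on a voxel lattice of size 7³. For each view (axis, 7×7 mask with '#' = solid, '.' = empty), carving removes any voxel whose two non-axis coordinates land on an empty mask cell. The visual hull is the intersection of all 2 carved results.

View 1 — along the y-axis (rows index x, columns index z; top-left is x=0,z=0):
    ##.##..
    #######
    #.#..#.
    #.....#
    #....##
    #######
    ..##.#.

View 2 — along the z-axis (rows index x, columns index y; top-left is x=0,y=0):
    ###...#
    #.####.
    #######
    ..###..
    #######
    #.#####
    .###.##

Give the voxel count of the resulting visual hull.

|visual hull| = 156

full grid |V| = 343
step 1: project along y, AND mask (29/49) → |grid| = 203
step 2: project along z, AND mask (37/49) → |grid| = 156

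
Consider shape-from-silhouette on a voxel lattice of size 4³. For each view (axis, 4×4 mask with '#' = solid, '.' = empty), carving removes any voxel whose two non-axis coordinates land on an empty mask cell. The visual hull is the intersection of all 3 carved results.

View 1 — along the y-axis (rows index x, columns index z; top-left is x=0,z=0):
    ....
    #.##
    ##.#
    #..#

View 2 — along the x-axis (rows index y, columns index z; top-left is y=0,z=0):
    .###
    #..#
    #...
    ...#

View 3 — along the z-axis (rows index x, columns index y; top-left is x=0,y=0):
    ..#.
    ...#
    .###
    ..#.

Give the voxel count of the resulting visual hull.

before carving: 64 voxels (4×4×4)
after view 1 [y-axis, 8 of 16 cells solid] → remaining = 32
after view 2 [x-axis, 7 of 16 cells solid] → remaining = 17
after view 3 [z-axis, 6 of 16 cells solid] → remaining = 6

voxel count = 6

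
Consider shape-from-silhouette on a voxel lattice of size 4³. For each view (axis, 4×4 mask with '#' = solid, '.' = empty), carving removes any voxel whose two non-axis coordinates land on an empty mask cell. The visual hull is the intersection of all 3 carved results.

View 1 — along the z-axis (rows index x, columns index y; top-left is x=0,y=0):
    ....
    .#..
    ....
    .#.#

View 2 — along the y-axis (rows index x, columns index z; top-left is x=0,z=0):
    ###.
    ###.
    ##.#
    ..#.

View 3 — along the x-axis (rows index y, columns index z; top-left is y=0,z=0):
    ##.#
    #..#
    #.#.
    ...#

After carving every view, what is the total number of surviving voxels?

initial block: 4^3 = 64
carve view 1 (along z, XY-mask fill 3/16): 12 voxels remain
carve view 2 (along y, XZ-mask fill 10/16): 5 voxels remain
carve view 3 (along x, YZ-mask fill 8/16): 1 voxels remain

remaining voxels: 1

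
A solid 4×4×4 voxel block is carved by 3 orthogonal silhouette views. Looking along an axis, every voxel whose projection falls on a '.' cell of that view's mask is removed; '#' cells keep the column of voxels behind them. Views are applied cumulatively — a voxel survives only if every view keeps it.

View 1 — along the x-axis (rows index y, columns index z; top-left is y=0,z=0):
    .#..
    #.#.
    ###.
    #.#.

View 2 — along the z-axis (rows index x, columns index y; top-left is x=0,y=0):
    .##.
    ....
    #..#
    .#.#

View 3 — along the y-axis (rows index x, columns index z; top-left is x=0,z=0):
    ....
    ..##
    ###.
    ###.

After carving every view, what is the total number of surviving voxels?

initial block: 4^3 = 64
carve view 1 (along x, YZ-mask fill 8/16): 32 voxels remain
carve view 2 (along z, XY-mask fill 6/16): 12 voxels remain
carve view 3 (along y, XZ-mask fill 8/16): 7 voxels remain

|visual hull| = 7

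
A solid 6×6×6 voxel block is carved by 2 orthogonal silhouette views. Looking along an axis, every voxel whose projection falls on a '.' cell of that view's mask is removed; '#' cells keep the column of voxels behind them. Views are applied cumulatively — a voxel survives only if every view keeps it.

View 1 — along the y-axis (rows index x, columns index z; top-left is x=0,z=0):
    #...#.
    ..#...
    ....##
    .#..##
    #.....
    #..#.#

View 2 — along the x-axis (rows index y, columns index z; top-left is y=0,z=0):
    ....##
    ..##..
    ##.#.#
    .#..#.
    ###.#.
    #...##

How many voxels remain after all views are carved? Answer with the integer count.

start: 6×6×6 = 216 voxels
carve view 1 (along y, XZ-mask fill 12/36): 72 voxels remain
carve view 2 (along x, YZ-mask fill 17/36): 37 voxels remain

remaining voxels: 37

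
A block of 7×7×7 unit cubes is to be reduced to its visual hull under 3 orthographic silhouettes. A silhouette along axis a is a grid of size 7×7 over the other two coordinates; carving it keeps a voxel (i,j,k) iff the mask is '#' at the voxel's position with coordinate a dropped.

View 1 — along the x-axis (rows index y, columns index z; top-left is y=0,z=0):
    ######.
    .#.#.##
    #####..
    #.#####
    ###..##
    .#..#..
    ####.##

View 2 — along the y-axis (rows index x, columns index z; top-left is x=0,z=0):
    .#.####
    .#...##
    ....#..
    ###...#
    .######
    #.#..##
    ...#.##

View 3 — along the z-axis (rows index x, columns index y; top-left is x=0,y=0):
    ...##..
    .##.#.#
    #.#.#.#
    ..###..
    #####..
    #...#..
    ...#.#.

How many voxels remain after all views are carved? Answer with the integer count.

61 voxels

before carving: 343 voxels (7×7×7)
after view 1 [x-axis, 34 of 49 cells solid] → remaining = 238
after view 2 [y-axis, 26 of 49 cells solid] → remaining = 125
after view 3 [z-axis, 22 of 49 cells solid] → remaining = 61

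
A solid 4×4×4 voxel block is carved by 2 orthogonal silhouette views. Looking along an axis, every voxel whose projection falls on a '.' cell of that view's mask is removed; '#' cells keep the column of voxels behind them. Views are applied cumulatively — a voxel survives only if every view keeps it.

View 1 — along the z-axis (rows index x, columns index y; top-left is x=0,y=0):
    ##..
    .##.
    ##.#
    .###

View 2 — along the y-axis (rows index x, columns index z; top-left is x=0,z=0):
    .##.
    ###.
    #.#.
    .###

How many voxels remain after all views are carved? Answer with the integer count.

voxel count = 25

initial block: 4^3 = 64
V1 z: intersect with XY mask (10 set) -- 40 left
V2 y: intersect with XZ mask (10 set) -- 25 left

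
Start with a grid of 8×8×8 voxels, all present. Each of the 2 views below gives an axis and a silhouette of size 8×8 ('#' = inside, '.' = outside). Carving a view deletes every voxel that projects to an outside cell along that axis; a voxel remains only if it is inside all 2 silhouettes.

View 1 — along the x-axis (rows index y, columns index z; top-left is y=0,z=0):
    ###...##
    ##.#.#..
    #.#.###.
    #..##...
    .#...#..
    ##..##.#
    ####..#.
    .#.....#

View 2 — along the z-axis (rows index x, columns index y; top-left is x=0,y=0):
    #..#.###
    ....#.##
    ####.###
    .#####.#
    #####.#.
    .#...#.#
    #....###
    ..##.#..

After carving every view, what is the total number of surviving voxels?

start: 8×8×8 = 512 voxels
after view 1 [x-axis, 31 of 64 cells solid] → remaining = 248
after view 2 [z-axis, 37 of 64 cells solid] → remaining = 144

remaining voxels: 144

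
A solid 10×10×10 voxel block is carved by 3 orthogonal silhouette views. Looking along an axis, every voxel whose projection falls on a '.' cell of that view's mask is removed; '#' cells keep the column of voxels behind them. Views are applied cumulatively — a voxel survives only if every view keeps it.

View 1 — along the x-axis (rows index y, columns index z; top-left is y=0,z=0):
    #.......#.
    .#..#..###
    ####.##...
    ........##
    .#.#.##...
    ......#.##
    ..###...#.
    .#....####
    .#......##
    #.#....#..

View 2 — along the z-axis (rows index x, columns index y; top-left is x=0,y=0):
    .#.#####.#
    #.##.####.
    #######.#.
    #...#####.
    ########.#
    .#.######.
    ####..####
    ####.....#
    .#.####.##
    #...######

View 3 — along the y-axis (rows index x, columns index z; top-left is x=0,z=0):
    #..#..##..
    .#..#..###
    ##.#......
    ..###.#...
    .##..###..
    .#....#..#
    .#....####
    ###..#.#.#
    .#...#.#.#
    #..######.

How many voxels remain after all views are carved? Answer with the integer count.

start: 10×10×10 = 1000 voxels
V1 x: intersect with YZ mask (37 set) -- 370 left
V2 z: intersect with XY mask (71 set) -- 257 left
V3 y: intersect with XZ mask (46 set) -- 125 left

|visual hull| = 125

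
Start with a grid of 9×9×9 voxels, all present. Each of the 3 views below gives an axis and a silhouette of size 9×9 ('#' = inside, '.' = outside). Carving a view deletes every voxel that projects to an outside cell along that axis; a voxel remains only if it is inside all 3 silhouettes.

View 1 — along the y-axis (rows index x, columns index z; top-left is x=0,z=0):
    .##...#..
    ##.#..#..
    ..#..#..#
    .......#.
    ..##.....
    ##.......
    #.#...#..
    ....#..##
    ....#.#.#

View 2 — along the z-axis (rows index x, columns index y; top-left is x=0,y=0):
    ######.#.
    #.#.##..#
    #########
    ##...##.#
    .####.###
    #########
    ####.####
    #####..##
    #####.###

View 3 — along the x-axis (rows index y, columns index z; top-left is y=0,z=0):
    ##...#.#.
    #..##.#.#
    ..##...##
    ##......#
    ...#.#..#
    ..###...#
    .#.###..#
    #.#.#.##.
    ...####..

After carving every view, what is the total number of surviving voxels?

|visual hull| = 74

full grid |V| = 729
V1 y: intersect with XZ mask (24 set) -- 216 left
V2 z: intersect with XY mask (65 set) -- 174 left
V3 x: intersect with YZ mask (37 set) -- 74 left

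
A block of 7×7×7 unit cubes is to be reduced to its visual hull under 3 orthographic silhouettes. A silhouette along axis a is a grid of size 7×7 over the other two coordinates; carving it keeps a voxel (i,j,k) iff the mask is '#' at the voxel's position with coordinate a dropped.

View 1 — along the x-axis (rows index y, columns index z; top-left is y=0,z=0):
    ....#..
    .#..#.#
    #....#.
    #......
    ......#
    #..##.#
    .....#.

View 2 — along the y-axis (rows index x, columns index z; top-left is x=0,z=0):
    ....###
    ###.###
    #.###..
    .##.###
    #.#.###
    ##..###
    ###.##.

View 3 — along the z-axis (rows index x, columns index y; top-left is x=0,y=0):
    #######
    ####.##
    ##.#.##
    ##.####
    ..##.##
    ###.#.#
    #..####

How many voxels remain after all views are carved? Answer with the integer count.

remaining voxels: 53

start: 7×7×7 = 343 voxels
[1] x-view keeps 13 columns → grid now 91
[2] y-view keeps 33 columns → grid now 68
[3] z-view keeps 38 columns → grid now 53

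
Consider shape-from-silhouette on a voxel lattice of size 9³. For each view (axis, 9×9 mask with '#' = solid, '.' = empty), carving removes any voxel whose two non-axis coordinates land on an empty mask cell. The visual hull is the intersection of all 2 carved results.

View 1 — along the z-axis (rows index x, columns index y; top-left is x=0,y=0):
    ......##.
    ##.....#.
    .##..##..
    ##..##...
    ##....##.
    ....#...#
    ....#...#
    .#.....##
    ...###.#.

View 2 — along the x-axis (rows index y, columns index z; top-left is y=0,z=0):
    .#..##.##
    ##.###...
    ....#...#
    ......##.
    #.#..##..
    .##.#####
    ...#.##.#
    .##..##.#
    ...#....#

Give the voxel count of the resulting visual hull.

124 voxels

full grid |V| = 729
  1. axis=2 (XY plane), |mask|=28  ⇒  voxels=252
  2. axis=0 (YZ plane), |mask|=36  ⇒  voxels=124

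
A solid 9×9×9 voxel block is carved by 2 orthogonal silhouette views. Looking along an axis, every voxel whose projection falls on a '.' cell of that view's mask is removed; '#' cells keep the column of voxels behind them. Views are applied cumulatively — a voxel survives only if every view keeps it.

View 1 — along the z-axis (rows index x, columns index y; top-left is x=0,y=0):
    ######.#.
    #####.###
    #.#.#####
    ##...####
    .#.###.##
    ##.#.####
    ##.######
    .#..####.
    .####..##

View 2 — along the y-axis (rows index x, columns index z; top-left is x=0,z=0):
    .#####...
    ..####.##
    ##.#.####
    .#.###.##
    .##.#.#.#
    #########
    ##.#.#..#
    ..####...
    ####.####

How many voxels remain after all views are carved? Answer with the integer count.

remaining voxels: 369

before carving: 729 voxels (9×9×9)
[1] z-view keeps 60 columns → grid now 540
[2] y-view keeps 55 columns → grid now 369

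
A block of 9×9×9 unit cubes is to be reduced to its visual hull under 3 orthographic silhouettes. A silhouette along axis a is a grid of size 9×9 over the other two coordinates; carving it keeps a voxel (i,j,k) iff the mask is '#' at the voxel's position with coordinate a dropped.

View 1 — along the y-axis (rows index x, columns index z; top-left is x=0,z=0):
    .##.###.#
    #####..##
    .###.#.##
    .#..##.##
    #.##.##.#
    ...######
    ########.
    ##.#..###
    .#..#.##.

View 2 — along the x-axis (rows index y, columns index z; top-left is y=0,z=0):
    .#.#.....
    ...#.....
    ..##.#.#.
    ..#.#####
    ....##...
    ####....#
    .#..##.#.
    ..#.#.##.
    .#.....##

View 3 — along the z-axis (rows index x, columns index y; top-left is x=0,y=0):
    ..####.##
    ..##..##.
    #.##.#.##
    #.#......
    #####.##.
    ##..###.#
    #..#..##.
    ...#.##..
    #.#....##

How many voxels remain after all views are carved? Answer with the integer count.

before carving: 729 voxels (9×9×9)
[1] y-view keeps 54 columns → grid now 486
[2] x-view keeps 31 columns → grid now 192
[3] z-view keeps 42 columns → grid now 107

remaining voxels: 107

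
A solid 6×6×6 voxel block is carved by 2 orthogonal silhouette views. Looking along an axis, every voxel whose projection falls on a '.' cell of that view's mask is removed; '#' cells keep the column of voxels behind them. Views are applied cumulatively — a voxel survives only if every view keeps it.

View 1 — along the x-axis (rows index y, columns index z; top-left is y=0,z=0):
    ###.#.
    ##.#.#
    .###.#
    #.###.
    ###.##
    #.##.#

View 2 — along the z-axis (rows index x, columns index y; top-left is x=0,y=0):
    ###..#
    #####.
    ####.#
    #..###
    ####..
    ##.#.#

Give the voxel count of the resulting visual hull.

remaining voxels: 106

full grid |V| = 216
step 1: project along x, AND mask (25/36) → |grid| = 150
step 2: project along z, AND mask (26/36) → |grid| = 106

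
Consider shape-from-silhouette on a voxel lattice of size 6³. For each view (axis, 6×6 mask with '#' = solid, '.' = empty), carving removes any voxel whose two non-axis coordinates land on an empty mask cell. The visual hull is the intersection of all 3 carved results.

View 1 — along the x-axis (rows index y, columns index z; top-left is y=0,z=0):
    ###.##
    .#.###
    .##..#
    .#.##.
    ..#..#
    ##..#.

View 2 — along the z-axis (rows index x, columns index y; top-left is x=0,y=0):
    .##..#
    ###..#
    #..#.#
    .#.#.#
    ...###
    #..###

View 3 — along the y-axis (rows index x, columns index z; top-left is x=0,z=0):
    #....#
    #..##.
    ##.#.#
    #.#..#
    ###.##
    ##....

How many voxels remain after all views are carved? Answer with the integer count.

before carving: 216 voxels (6×6×6)
[1] x-view keeps 20 columns → grid now 120
[2] z-view keeps 20 columns → grid now 67
[3] y-view keeps 19 columns → grid now 30

voxel count = 30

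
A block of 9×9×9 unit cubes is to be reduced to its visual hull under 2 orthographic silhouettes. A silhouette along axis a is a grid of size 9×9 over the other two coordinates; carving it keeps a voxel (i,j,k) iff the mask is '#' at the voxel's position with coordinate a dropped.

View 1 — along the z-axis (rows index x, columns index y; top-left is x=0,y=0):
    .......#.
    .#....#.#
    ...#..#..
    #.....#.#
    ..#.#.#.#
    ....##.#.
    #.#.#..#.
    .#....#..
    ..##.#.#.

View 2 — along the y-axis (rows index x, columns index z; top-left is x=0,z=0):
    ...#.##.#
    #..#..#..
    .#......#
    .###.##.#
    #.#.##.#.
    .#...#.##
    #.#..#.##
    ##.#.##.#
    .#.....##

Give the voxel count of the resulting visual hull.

initial block: 9^3 = 729
step 1: project along z, AND mask (26/81) → |grid| = 234
step 2: project along y, AND mask (38/81) → |grid| = 111

|visual hull| = 111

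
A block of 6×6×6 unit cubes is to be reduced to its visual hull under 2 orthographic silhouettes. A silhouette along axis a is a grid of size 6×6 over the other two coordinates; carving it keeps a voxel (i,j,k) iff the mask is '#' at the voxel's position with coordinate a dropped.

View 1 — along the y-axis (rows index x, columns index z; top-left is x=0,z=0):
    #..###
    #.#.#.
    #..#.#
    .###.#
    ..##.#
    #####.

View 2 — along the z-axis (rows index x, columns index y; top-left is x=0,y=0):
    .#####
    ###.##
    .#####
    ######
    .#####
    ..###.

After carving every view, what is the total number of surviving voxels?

remaining voxels: 104

start: 6×6×6 = 216 voxels
  1. axis=1 (XZ plane), |mask|=22  ⇒  voxels=132
  2. axis=2 (XY plane), |mask|=29  ⇒  voxels=104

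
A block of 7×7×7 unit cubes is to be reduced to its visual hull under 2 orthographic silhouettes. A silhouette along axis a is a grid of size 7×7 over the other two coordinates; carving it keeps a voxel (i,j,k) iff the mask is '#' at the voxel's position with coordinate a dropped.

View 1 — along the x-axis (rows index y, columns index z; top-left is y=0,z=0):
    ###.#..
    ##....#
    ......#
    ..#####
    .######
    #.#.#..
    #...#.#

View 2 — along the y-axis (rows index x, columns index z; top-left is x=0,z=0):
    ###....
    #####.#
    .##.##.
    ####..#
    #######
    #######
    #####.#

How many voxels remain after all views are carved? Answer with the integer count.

|visual hull| = 139

before carving: 343 voxels (7×7×7)
step 1: project along x, AND mask (25/49) → |grid| = 175
step 2: project along y, AND mask (38/49) → |grid| = 139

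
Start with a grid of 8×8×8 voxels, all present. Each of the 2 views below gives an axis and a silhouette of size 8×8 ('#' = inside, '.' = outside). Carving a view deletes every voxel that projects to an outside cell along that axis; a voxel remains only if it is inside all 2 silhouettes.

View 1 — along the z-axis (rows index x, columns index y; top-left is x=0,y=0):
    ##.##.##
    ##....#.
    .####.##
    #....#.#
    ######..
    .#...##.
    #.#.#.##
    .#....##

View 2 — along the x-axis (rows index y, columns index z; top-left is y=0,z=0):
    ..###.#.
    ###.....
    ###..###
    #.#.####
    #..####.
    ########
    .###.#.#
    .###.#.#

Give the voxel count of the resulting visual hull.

|visual hull| = 173

start: 8×8×8 = 512 voxels
step 1: project along z, AND mask (35/64) → |grid| = 280
step 2: project along x, AND mask (42/64) → |grid| = 173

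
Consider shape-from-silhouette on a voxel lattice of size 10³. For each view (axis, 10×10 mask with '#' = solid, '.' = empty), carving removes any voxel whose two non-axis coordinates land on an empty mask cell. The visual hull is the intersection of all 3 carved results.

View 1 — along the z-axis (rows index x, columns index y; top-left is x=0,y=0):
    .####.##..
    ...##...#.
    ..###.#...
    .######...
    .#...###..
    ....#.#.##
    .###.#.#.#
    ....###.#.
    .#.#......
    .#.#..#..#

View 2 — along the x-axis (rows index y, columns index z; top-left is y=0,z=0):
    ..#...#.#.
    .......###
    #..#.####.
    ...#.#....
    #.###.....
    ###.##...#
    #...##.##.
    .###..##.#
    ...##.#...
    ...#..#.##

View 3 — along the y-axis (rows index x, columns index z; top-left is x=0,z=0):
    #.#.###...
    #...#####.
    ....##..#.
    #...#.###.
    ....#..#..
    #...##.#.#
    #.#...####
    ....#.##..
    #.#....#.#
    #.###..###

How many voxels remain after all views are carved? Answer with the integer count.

before carving: 1000 voxels (10×10×10)
V1 z: intersect with XY mask (43 set) -- 430 left
V2 x: intersect with YZ mask (42 set) -- 178 left
V3 y: intersect with XZ mask (46 set) -- 87 left

voxel count = 87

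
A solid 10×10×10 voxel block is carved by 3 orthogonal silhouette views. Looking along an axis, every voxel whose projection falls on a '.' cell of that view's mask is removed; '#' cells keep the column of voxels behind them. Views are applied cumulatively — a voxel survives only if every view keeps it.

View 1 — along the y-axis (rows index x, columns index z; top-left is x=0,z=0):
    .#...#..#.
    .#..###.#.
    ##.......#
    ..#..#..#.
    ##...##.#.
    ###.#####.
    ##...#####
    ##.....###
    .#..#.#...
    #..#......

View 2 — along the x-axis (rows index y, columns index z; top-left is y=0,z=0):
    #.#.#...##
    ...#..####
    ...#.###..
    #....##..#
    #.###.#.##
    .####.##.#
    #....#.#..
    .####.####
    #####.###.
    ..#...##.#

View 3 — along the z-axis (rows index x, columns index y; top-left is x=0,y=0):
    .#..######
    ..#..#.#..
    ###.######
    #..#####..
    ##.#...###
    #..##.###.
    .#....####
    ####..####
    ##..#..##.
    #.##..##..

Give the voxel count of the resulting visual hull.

initial block: 10^3 = 1000
  1. axis=1 (XZ plane), |mask|=44  ⇒  voxels=440
  2. axis=0 (YZ plane), |mask|=55  ⇒  voxels=222
  3. axis=2 (XY plane), |mask|=60  ⇒  voxels=138

138 voxels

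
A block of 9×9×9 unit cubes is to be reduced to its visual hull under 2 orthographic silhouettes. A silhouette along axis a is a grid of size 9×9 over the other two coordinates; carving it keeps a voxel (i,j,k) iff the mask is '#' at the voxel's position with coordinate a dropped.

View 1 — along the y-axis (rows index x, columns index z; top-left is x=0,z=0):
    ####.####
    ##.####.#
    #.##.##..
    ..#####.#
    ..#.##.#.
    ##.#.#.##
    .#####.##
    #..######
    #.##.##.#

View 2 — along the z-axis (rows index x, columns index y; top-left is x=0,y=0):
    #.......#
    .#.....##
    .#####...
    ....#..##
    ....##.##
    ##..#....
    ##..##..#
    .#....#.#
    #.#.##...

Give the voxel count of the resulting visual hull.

remaining voxels: 194

initial block: 9^3 = 729
  1. axis=1 (XZ plane), |mask|=56  ⇒  voxels=504
  2. axis=2 (XY plane), |mask|=32  ⇒  voxels=194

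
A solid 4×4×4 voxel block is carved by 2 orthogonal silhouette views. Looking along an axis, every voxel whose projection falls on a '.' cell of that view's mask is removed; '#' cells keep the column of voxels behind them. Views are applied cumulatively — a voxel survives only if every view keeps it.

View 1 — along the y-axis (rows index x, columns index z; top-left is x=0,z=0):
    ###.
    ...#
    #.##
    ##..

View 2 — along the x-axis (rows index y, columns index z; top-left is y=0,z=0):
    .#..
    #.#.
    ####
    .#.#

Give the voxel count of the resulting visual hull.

|visual hull| = 20

full grid |V| = 64
carve view 1 (along y, XZ-mask fill 9/16): 36 voxels remain
carve view 2 (along x, YZ-mask fill 9/16): 20 voxels remain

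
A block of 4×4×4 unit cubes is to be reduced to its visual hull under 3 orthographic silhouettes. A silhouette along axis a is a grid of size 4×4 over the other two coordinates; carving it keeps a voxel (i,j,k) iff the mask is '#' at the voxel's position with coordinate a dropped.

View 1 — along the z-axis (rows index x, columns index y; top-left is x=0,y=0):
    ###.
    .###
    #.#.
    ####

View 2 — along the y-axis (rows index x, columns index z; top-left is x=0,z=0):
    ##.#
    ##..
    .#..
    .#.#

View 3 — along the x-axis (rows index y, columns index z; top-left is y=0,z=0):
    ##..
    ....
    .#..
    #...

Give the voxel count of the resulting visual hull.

before carving: 64 voxels (4×4×4)
[1] z-view keeps 12 columns → grid now 48
[2] y-view keeps 8 columns → grid now 25
[3] x-view keeps 4 columns → grid now 9

voxel count = 9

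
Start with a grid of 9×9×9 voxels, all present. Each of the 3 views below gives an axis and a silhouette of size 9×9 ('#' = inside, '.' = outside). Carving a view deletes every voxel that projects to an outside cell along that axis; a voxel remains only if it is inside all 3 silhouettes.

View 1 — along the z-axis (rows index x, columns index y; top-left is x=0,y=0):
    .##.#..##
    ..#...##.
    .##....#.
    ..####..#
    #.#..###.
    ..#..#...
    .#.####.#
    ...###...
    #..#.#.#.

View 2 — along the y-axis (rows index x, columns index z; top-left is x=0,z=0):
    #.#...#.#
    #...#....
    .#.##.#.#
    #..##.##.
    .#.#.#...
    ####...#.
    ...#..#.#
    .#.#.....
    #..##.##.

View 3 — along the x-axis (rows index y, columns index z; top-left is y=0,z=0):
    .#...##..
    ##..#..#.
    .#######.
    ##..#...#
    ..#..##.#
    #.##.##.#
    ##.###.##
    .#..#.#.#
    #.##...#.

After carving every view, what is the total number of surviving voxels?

full grid |V| = 729
  1. axis=2 (XY plane), |mask|=36  ⇒  voxels=324
  2. axis=1 (XZ plane), |mask|=34  ⇒  voxels=135
  3. axis=0 (YZ plane), |mask|=43  ⇒  voxels=74

voxel count = 74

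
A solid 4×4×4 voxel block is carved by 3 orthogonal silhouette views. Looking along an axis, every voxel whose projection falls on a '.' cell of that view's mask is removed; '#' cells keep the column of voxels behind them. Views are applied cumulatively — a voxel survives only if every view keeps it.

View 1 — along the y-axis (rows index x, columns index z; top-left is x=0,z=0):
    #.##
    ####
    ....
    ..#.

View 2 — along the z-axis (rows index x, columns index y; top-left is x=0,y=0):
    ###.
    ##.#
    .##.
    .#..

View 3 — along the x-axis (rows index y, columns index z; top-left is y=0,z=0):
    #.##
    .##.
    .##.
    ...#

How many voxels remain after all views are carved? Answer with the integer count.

12 voxels

initial block: 4^3 = 64
after view 1 [y-axis, 8 of 16 cells solid] → remaining = 32
after view 2 [z-axis, 9 of 16 cells solid] → remaining = 22
after view 3 [x-axis, 8 of 16 cells solid] → remaining = 12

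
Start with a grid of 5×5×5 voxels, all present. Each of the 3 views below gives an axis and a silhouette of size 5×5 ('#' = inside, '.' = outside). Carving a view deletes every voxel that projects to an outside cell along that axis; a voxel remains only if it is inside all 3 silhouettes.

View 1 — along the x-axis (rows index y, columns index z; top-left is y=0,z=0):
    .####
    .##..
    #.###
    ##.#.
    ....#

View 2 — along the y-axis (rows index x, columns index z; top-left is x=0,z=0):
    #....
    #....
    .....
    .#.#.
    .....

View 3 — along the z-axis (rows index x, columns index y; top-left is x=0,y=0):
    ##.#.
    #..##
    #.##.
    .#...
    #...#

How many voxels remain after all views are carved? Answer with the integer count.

remaining voxels: 3

full grid |V| = 125
carve view 1 (along x, YZ-mask fill 14/25): 70 voxels remain
carve view 2 (along y, XZ-mask fill 4/25): 10 voxels remain
carve view 3 (along z, XY-mask fill 12/25): 3 voxels remain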